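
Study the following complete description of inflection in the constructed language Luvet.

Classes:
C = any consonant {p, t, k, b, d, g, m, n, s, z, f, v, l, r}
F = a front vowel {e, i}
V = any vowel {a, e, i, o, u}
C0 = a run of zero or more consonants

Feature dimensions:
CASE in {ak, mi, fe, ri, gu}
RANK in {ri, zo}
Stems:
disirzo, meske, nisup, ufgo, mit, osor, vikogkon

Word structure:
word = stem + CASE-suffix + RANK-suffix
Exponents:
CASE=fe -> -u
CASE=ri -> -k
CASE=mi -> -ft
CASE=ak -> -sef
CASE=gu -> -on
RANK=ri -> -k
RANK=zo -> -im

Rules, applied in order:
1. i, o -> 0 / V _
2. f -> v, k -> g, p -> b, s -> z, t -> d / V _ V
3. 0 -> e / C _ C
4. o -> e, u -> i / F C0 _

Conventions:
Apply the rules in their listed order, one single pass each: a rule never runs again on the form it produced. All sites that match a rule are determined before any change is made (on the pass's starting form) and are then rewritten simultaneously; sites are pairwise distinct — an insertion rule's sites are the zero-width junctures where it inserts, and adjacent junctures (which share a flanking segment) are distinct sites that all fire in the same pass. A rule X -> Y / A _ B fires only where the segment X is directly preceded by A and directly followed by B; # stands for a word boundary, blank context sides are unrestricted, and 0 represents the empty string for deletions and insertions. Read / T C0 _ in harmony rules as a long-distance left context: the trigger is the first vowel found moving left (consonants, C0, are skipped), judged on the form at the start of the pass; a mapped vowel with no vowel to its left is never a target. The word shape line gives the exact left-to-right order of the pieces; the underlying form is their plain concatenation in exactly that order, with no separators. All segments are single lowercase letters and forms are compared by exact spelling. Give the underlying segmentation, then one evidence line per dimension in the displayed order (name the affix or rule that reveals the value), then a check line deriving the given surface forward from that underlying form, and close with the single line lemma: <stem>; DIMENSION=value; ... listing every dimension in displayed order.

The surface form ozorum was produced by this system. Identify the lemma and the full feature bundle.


underlying: osor-u-im
CASE=fe - signalled by the affix -u
RANK=zo - signalled by the affix -im
check: osoruim -> osorum -> ozorum -> ozorum -> ozorum
lemma: osor; CASE=fe; RANK=zo


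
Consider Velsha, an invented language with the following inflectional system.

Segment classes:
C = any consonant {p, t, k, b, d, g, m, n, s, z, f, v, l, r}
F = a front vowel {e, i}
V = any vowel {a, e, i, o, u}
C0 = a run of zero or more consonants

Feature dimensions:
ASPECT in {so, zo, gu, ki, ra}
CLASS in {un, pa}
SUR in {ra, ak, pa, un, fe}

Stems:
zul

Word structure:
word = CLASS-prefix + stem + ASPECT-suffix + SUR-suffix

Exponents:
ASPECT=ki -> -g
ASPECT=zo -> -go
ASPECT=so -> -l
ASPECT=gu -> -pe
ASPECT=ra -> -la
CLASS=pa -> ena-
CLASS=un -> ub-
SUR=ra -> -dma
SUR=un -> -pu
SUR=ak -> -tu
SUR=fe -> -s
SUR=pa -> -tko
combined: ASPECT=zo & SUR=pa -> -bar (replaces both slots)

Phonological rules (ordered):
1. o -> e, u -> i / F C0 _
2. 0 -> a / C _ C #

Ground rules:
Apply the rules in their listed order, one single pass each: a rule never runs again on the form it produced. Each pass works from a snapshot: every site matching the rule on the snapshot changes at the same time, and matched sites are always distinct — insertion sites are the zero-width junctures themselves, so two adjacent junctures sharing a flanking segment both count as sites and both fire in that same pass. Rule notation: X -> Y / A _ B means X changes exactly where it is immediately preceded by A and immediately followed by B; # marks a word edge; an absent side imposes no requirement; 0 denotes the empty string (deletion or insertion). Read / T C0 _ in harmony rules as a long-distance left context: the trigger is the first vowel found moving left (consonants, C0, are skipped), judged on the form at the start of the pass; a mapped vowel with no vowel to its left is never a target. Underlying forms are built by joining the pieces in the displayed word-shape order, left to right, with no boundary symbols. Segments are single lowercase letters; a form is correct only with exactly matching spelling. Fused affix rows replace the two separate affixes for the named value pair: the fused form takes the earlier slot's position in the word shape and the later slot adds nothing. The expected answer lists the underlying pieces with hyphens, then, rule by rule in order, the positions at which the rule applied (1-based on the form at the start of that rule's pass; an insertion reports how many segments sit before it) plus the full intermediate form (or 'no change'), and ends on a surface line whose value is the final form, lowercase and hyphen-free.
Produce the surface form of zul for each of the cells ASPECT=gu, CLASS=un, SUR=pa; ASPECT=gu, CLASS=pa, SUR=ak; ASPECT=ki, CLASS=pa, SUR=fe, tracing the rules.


cell ASPECT=gu, CLASS=un, SUR=pa:
underlying: ub-zul-pe-tko
1. o -> e, u -> i / F C0 _: fires at position(s) 10: ubzulpetke
2. 0 -> a / C _ C #: no change
surface: ubzulpetke

cell ASPECT=gu, CLASS=pa, SUR=ak:
underlying: ena-zul-pe-tu
1. o -> e, u -> i / F C0 _: fires at position(s) 10: enazulpeti
2. 0 -> a / C _ C #: no change
surface: enazulpeti

cell ASPECT=ki, CLASS=pa, SUR=fe:
underlying: ena-zul-g-s
1. o -> e, u -> i / F C0 _: no change
2. 0 -> a / C _ C #: inserts after position(s) 7: enazulgas
surface: enazulgas


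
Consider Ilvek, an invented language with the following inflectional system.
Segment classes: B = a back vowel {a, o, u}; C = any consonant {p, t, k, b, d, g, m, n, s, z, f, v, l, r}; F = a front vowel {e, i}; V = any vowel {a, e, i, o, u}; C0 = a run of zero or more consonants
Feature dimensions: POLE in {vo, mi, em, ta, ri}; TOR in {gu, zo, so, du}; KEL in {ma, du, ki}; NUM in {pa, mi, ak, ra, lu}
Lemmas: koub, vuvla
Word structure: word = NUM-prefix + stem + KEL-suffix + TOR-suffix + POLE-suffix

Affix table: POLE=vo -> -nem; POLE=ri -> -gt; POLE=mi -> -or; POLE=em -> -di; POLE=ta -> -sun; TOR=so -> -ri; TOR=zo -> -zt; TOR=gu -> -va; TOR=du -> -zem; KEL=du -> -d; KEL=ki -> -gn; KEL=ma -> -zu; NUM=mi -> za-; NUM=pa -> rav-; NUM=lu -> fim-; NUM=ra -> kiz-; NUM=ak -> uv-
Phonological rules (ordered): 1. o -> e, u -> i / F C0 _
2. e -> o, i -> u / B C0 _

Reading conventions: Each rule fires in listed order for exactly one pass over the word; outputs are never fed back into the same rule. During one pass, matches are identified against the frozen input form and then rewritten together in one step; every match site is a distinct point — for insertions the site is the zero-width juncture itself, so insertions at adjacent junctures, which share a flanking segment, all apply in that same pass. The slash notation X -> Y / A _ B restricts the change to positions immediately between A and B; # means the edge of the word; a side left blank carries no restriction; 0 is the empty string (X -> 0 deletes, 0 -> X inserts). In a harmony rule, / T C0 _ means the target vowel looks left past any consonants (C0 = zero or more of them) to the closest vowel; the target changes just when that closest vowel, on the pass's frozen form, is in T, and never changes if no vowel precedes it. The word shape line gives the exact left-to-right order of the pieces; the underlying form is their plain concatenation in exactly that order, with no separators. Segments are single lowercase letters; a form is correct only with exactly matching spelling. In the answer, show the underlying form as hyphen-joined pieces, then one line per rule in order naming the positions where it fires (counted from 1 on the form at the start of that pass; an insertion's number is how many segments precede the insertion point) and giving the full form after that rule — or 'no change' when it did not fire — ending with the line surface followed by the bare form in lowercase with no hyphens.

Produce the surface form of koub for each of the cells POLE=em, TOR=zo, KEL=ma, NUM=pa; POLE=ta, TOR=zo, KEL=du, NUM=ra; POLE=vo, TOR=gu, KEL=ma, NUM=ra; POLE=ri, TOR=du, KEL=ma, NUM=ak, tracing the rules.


cell POLE=em, TOR=zo, KEL=ma, NUM=pa:
underlying: rav-koub-zu-zt-di
1. o -> e, u -> i / F C0 _: no change
2. e -> o, i -> u / B C0 _: fires at position(s) 13: ravkoubzuztdu
surface: ravkoubzuztdu

cell POLE=ta, TOR=zo, KEL=du, NUM=ra:
underlying: kiz-koub-d-zt-sun
1. o -> e, u -> i / F C0 _: fires at position(s) 5: kizkeubdztsun
2. e -> o, i -> u / B C0 _: no change
surface: kizkeubdztsun

cell POLE=vo, TOR=gu, KEL=ma, NUM=ra:
underlying: kiz-koub-zu-va-nem
1. o -> e, u -> i / F C0 _: fires at position(s) 5: kizkeubzuvanem
2. e -> o, i -> u / B C0 _: fires at position(s) 13: kizkeubzuvanom
surface: kizkeubzuvanom

cell POLE=ri, TOR=du, KEL=ma, NUM=ak:
underlying: uv-koub-zu-zem-gt
1. o -> e, u -> i / F C0 _: no change
2. e -> o, i -> u / B C0 _: fires at position(s) 10: uvkoubzuzomgt
surface: uvkoubzuzomgt


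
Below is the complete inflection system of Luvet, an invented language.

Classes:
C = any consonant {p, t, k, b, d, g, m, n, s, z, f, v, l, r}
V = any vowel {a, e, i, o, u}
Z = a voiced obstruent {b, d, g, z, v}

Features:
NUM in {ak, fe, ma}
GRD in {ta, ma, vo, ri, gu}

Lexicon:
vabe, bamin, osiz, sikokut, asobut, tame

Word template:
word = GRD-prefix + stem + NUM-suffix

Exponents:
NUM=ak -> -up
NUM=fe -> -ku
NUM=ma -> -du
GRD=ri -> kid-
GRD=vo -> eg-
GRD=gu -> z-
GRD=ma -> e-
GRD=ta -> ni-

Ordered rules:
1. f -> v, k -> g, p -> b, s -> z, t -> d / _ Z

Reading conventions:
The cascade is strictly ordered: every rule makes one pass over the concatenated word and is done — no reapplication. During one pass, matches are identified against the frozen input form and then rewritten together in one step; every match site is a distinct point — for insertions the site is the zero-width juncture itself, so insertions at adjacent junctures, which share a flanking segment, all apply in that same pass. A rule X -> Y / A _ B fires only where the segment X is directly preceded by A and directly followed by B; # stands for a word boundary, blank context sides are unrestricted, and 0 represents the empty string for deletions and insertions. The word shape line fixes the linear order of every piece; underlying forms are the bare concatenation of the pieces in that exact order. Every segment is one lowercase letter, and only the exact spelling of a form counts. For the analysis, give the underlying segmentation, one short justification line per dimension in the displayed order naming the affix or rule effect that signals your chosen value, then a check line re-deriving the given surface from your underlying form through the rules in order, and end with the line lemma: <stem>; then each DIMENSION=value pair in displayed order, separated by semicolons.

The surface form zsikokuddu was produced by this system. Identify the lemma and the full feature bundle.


underlying: z-sikokut-du
NUM=ma - signalled by the affix -du
GRD=gu - signalled by the affix z-
check: zsikokutdu -> zsikokuddu
lemma: sikokut; NUM=ma; GRD=gu


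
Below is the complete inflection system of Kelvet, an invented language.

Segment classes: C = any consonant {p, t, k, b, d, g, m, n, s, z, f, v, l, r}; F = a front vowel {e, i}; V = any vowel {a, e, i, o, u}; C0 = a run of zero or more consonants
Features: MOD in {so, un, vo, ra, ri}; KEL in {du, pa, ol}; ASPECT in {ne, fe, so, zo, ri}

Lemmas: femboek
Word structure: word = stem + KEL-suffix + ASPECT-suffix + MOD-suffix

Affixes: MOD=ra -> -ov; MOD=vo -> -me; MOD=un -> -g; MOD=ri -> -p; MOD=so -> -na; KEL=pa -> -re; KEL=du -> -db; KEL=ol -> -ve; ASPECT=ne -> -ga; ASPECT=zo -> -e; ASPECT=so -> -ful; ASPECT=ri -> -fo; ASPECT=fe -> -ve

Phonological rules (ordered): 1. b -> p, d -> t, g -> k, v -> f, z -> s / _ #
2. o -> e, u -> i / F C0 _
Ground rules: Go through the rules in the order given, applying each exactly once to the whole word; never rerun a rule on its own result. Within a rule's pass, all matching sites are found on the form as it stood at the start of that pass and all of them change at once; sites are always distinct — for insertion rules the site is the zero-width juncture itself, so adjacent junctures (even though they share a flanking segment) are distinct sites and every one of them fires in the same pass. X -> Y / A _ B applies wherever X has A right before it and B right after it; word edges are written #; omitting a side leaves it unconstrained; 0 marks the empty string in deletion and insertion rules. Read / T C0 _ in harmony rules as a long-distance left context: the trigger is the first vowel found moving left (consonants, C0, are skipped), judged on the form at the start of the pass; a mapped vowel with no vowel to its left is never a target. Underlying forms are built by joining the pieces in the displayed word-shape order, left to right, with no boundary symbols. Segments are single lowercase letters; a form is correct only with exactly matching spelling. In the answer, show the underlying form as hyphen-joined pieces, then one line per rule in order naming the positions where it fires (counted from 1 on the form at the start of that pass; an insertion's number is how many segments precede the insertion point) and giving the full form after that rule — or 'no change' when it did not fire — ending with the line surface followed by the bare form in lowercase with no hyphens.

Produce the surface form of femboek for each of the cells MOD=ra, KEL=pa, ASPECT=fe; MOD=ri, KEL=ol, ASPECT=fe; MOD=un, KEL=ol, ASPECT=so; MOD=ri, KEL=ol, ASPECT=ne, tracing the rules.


cell MOD=ra, KEL=pa, ASPECT=fe:
underlying: femboek-re-ve-ov
1. b -> p, d -> t, g -> k, v -> f, z -> s / _ #: fires at position(s) 13: femboekreveof
2. o -> e, u -> i / F C0 _: fires at position(s) 5, 12: fembeekreveef
surface: fembeekreveef

cell MOD=ri, KEL=ol, ASPECT=fe:
underlying: femboek-ve-ve-p
1. b -> p, d -> t, g -> k, v -> f, z -> s / _ #: no change
2. o -> e, u -> i / F C0 _: fires at position(s) 5: fembeekvevep
surface: fembeekvevep

cell MOD=un, KEL=ol, ASPECT=so:
underlying: femboek-ve-ful-g
1. b -> p, d -> t, g -> k, v -> f, z -> s / _ #: fires at position(s) 13: femboekvefulk
2. o -> e, u -> i / F C0 _: fires at position(s) 5, 11: fembeekvefilk
surface: fembeekvefilk

cell MOD=ri, KEL=ol, ASPECT=ne:
underlying: femboek-ve-ga-p
1. b -> p, d -> t, g -> k, v -> f, z -> s / _ #: no change
2. o -> e, u -> i / F C0 _: fires at position(s) 5: fembeekvegap
surface: fembeekvegap


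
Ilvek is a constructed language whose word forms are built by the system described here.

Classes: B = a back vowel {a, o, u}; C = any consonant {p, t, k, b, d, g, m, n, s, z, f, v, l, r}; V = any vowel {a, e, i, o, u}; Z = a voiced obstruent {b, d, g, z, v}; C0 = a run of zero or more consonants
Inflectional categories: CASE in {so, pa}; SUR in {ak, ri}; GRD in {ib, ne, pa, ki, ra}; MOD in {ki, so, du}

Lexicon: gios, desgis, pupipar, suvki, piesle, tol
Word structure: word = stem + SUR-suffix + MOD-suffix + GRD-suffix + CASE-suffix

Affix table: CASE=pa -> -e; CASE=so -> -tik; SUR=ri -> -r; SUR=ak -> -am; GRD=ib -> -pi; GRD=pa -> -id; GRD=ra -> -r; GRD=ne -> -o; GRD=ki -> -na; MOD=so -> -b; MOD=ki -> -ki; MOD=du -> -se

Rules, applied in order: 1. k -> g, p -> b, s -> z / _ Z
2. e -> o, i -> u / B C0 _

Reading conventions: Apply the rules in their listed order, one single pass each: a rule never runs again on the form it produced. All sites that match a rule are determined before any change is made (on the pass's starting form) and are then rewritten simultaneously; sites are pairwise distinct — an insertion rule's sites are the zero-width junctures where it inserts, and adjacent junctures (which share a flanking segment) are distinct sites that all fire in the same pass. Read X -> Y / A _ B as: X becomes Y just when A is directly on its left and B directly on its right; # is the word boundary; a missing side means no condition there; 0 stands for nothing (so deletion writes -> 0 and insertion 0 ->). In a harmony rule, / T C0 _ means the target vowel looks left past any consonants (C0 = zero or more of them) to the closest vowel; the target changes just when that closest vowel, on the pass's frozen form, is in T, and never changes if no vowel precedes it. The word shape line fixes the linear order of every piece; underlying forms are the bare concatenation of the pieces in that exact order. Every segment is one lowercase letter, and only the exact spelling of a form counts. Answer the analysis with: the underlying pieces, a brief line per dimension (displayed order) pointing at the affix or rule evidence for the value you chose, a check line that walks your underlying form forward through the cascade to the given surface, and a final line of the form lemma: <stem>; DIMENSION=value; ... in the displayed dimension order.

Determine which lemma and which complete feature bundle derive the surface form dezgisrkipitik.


underlying: desgis-r-ki-pi-tik
CASE=so - signalled by the affix -tik
SUR=ri - signalled by the affix -r
GRD=ib - signalled by the affix -pi
MOD=ki - signalled by the affix -ki
check: desgisrkipitik -> dezgisrkipitik -> dezgisrkipitik
lemma: desgis; CASE=so; SUR=ri; GRD=ib; MOD=ki


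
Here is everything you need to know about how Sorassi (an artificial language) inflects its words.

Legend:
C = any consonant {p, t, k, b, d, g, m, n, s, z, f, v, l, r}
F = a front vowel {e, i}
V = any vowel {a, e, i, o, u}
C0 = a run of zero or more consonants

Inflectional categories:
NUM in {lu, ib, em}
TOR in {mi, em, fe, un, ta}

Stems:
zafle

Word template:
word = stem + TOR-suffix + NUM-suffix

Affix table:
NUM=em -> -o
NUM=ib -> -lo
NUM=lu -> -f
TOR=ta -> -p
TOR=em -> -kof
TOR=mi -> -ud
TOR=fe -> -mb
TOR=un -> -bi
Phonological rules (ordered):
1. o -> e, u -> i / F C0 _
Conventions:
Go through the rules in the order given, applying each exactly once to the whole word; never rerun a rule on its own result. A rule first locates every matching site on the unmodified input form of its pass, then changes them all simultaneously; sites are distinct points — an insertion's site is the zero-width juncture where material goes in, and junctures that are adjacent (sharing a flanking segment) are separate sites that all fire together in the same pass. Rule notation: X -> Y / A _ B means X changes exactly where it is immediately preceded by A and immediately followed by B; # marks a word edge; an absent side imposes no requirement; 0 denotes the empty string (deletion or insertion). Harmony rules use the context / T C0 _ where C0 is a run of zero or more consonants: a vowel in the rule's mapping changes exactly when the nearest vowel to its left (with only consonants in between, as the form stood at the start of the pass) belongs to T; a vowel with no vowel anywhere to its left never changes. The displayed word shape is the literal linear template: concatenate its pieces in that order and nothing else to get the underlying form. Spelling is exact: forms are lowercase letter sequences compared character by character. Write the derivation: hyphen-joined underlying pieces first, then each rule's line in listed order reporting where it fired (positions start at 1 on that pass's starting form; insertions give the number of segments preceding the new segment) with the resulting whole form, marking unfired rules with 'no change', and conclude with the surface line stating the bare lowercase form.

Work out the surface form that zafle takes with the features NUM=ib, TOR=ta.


underlying: zafle-p-lo
1. o -> e, u -> i / F C0 _: fires at position(s) 8: zafleple
surface: zafleple


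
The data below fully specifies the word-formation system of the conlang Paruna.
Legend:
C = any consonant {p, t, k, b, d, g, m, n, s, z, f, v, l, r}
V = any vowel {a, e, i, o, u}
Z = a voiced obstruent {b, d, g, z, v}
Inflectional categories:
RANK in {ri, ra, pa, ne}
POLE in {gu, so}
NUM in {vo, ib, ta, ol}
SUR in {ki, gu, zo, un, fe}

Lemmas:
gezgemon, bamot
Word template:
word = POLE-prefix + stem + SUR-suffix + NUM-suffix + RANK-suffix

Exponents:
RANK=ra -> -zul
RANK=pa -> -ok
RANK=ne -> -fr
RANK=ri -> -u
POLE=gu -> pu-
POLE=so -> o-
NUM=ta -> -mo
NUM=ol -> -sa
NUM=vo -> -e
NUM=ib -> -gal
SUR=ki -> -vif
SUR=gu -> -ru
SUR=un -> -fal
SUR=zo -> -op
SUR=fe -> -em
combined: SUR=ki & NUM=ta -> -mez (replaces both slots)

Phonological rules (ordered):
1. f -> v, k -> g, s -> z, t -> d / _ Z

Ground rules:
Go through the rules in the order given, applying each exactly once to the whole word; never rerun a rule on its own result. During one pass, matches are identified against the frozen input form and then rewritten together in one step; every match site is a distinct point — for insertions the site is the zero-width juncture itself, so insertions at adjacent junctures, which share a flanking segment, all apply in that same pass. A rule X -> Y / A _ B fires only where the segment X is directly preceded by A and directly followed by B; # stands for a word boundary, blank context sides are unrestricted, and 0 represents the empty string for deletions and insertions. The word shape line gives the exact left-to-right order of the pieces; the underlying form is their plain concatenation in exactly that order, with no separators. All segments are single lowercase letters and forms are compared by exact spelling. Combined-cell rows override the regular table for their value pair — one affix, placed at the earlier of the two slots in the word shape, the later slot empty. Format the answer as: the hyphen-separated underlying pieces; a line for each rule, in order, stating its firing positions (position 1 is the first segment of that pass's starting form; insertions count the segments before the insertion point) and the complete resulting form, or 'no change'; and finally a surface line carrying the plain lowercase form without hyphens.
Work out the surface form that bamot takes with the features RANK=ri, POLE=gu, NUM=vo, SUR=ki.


underlying: pu-bamot-vif-e-u
1. f -> v, k -> g, s -> z, t -> d / _ Z: fires at position(s) 7: pubamodvifeu
surface: pubamodvifeu


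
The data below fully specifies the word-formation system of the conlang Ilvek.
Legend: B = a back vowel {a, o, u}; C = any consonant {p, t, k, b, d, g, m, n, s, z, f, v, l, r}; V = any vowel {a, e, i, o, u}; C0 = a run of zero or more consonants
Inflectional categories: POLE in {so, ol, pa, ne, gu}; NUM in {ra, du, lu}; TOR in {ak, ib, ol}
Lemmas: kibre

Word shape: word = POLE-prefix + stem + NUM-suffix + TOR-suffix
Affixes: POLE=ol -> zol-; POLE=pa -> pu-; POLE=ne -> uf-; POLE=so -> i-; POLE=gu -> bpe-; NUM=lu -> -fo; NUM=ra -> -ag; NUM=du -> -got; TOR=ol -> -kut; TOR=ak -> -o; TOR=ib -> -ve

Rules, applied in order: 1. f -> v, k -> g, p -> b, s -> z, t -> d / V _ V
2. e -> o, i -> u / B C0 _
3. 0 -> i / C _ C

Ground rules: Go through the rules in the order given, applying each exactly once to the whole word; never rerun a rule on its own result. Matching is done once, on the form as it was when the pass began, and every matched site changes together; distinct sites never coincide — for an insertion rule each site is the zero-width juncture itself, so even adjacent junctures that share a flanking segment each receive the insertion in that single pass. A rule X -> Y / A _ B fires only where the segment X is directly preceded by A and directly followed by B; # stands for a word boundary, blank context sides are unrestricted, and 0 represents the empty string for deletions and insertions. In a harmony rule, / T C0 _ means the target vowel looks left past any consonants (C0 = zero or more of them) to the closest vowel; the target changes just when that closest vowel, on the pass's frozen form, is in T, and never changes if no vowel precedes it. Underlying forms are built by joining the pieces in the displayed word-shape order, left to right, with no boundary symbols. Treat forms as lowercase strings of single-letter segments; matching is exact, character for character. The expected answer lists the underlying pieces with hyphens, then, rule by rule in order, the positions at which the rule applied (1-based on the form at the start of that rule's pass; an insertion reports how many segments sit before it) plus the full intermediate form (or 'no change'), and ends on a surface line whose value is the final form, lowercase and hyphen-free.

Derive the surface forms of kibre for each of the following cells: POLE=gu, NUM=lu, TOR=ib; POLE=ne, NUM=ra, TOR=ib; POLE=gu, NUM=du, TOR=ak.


cell POLE=gu, NUM=lu, TOR=ib:
underlying: bpe-kibre-fo-ve
1. f -> v, k -> g, p -> b, s -> z, t -> d / V _ V: fires at position(s) 4, 9: bpegibrevove
2. e -> o, i -> u / B C0 _: fires at position(s) 12: bpegibrevovo
3. 0 -> i / C _ C: inserts after position(s) 1, 6: bipegibirevovo
surface: bipegibirevovo

cell POLE=ne, NUM=ra, TOR=ib:
underlying: uf-kibre-ag-ve
1. f -> v, k -> g, p -> b, s -> z, t -> d / V _ V: no change
2. e -> o, i -> u / B C0 _: fires at position(s) 4, 11: ufkubreagvo
3. 0 -> i / C _ C: inserts after position(s) 2, 5, 9: ufikubireagivo
surface: ufikubireagivo

cell POLE=gu, NUM=du, TOR=ak:
underlying: bpe-kibre-got-o
1. f -> v, k -> g, p -> b, s -> z, t -> d / V _ V: fires at position(s) 4, 11: bpegibregodo
2. e -> o, i -> u / B C0 _: no change
3. 0 -> i / C _ C: inserts after position(s) 1, 6: bipegibiregodo
surface: bipegibiregodo


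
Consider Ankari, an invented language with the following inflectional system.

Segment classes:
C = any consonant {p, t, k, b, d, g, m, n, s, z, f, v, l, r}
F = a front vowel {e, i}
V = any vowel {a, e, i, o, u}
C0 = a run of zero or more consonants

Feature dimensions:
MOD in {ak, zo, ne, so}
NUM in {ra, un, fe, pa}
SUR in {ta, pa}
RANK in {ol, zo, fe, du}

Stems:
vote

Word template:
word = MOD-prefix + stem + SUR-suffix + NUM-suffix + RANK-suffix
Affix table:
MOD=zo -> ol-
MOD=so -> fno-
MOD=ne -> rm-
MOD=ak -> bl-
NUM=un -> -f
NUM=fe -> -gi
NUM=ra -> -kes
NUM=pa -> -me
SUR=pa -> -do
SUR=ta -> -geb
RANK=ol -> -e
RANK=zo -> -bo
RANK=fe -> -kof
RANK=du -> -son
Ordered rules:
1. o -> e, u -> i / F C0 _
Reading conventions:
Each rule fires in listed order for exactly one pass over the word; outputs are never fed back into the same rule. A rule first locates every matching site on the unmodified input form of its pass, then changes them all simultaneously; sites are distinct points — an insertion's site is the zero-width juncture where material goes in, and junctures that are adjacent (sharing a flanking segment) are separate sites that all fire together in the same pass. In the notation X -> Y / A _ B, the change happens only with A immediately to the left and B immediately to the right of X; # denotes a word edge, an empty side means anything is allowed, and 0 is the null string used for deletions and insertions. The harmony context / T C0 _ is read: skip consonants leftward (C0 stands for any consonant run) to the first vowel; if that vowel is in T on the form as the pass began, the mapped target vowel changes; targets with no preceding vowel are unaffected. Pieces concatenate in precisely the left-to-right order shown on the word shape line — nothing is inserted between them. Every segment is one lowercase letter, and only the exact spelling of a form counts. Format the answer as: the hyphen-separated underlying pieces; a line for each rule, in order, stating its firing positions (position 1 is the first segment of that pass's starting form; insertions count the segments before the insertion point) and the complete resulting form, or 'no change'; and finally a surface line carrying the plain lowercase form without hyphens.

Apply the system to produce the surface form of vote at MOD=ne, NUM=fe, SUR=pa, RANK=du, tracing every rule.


underlying: rm-vote-do-gi-son
1. o -> e, u -> i / F C0 _: fires at position(s) 8, 12: rmvotedegisen
surface: rmvotedegisen


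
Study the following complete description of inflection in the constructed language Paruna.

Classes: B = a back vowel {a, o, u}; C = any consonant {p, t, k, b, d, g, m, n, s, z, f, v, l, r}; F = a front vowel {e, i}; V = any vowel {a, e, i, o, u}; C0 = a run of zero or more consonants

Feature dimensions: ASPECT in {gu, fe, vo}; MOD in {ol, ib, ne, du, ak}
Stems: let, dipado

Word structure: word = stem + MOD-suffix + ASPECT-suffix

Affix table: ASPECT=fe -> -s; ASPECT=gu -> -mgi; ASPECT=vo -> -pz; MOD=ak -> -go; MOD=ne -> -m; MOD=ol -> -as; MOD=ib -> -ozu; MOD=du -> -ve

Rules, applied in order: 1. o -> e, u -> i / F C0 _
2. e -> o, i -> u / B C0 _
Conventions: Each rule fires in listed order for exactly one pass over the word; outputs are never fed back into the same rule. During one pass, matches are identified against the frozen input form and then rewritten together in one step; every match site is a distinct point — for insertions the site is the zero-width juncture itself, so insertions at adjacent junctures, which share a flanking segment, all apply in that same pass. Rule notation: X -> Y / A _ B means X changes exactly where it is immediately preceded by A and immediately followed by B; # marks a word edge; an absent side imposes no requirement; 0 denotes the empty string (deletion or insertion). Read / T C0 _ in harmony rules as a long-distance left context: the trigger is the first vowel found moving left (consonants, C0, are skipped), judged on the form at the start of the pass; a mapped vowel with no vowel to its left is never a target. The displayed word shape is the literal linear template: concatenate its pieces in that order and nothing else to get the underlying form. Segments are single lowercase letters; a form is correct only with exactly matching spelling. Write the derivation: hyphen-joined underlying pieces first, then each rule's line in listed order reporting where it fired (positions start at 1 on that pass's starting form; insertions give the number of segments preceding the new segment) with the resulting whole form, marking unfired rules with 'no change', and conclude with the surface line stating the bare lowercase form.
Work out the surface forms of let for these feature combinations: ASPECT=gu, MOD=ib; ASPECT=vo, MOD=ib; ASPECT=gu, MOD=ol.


cell ASPECT=gu, MOD=ib:
underlying: let-ozu-mgi
1. o -> e, u -> i / F C0 _: fires at position(s) 4: letezumgi
2. e -> o, i -> u / B C0 _: fires at position(s) 9: letezumgu
surface: letezumgu

cell ASPECT=vo, MOD=ib:
underlying: let-ozu-pz
1. o -> e, u -> i / F C0 _: fires at position(s) 4: letezupz
2. e -> o, i -> u / B C0 _: no change
surface: letezupz

cell ASPECT=gu, MOD=ol:
underlying: let-as-mgi
1. o -> e, u -> i / F C0 _: no change
2. e -> o, i -> u / B C0 _: fires at position(s) 8: letasmgu
surface: letasmgu


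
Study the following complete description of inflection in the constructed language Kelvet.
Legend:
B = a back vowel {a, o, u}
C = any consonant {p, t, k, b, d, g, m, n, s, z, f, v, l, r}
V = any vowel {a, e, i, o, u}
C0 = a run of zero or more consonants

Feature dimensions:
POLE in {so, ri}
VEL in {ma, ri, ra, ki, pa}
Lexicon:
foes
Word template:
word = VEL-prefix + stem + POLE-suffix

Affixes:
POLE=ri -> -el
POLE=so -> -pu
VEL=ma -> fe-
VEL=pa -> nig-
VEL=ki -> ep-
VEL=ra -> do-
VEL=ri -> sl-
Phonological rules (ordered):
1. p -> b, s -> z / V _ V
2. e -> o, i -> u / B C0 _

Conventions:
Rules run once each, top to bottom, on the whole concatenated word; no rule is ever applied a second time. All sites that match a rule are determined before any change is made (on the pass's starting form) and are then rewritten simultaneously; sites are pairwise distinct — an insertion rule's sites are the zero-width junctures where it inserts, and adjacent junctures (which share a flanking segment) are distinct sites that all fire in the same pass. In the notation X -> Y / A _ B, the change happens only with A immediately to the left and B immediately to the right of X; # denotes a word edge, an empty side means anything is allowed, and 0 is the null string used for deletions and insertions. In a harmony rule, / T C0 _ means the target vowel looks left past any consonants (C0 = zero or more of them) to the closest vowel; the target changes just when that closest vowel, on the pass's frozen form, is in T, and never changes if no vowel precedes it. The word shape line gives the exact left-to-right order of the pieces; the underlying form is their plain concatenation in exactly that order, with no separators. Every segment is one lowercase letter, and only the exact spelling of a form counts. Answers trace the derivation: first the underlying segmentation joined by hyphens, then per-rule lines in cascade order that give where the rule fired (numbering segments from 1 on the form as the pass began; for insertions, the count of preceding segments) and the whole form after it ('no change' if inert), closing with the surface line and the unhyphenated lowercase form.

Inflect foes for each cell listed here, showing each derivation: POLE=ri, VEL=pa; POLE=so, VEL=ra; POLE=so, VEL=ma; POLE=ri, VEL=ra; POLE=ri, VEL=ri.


cell POLE=ri, VEL=pa:
underlying: nig-foes-el
1. p -> b, s -> z / V _ V: fires at position(s) 7: nigfoezel
2. e -> o, i -> u / B C0 _: fires at position(s) 6: nigfoozel
surface: nigfoozel

cell POLE=so, VEL=ra:
underlying: do-foes-pu
1. p -> b, s -> z / V _ V: no change
2. e -> o, i -> u / B C0 _: fires at position(s) 5: dofoospu
surface: dofoospu

cell POLE=so, VEL=ma:
underlying: fe-foes-pu
1. p -> b, s -> z / V _ V: no change
2. e -> o, i -> u / B C0 _: fires at position(s) 5: fefoospu
surface: fefoospu

cell POLE=ri, VEL=ra:
underlying: do-foes-el
1. p -> b, s -> z / V _ V: fires at position(s) 6: dofoezel
2. e -> o, i -> u / B C0 _: fires at position(s) 5: dofoozel
surface: dofoozel

cell POLE=ri, VEL=ri:
underlying: sl-foes-el
1. p -> b, s -> z / V _ V: fires at position(s) 6: slfoezel
2. e -> o, i -> u / B C0 _: fires at position(s) 5: slfoozel
surface: slfoozel


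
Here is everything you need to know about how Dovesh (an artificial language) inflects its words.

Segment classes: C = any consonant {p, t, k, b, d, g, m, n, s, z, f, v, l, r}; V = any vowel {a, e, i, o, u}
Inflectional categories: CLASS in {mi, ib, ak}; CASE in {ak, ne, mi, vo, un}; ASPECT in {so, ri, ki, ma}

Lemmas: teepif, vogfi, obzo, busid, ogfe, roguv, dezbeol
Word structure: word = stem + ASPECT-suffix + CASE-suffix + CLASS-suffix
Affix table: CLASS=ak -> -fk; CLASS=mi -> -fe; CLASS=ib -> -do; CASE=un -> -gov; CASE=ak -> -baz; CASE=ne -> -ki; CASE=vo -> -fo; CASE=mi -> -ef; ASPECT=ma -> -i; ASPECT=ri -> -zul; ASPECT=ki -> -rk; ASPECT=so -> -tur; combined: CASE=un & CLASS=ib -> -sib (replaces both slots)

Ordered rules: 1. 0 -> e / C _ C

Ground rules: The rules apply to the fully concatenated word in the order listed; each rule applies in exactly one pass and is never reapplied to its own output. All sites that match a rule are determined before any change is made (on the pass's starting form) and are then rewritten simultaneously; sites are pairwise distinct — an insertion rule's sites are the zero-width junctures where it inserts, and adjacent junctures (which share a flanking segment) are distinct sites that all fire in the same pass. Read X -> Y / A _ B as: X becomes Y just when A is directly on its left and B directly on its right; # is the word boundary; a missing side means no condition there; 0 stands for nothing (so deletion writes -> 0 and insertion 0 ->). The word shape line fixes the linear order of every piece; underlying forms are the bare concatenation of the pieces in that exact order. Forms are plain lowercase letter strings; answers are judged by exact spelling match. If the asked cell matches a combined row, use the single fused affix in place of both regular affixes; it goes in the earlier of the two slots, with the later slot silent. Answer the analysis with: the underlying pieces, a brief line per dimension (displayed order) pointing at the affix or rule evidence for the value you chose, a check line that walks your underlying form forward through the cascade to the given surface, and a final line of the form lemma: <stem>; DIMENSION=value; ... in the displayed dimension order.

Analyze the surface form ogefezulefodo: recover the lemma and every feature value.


underlying: ogfe-zul-fo-do
CLASS=ib - signalled by the affix -do
CASE=vo - signalled by the affix -fo
ASPECT=ri - signalled by the affix -zul
check: ogfezulfodo -> ogefezulefodo
lemma: ogfe; CLASS=ib; CASE=vo; ASPECT=ri


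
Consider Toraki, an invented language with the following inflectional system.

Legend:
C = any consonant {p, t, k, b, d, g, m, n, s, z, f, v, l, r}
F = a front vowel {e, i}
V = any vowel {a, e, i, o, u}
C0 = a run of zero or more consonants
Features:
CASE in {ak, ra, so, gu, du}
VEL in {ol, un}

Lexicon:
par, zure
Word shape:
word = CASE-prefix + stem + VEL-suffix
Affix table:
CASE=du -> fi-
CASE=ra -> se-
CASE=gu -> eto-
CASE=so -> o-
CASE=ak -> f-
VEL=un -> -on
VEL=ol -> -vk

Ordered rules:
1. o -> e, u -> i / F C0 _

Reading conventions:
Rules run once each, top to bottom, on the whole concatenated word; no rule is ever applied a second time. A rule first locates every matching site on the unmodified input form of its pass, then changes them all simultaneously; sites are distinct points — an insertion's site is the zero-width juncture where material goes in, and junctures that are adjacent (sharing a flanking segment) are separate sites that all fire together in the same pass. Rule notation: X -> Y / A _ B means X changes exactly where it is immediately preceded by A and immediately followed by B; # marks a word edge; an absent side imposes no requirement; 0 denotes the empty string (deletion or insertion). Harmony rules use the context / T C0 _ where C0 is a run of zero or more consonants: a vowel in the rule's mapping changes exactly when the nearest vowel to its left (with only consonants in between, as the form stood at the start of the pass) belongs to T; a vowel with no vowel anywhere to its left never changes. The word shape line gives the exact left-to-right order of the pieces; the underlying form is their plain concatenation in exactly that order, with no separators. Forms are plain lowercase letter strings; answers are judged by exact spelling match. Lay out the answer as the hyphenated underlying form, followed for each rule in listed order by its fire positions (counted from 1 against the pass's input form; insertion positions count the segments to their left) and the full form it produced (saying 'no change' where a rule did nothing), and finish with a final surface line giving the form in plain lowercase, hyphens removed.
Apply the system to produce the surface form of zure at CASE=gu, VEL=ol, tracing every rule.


underlying: eto-zure-vk
1. o -> e, u -> i / F C0 _: fires at position(s) 3: etezurevk
surface: etezurevk


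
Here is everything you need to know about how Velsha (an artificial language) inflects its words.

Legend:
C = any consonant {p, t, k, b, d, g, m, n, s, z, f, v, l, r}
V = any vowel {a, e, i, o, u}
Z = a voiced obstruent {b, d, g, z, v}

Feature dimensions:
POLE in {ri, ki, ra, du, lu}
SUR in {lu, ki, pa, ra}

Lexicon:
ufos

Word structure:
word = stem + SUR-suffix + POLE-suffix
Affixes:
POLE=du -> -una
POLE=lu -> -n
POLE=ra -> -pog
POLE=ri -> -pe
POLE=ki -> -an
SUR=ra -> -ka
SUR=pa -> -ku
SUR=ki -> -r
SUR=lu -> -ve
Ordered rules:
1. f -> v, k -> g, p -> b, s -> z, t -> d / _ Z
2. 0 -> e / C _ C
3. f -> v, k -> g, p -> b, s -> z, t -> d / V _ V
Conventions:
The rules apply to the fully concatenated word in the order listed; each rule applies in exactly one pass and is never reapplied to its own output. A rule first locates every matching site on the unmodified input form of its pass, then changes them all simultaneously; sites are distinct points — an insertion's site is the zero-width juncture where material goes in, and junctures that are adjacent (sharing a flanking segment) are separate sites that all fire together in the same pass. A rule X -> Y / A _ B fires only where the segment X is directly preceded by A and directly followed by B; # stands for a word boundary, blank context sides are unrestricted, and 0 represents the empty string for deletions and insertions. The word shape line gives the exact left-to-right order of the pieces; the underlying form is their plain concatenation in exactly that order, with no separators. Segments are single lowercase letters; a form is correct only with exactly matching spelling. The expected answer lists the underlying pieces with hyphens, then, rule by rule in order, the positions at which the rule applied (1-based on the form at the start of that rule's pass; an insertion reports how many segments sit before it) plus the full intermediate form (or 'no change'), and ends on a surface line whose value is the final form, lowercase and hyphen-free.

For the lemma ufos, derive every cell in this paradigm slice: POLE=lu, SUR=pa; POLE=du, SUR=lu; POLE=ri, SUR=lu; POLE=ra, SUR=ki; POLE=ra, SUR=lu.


cell POLE=lu, SUR=pa:
underlying: ufos-ku-n
1. f -> v, k -> g, p -> b, s -> z, t -> d / _ Z: no change
2. 0 -> e / C _ C: inserts after position(s) 4: ufosekun
3. f -> v, k -> g, p -> b, s -> z, t -> d / V _ V: fires at position(s) 2, 4, 6: uvozegun
surface: uvozegun

cell POLE=du, SUR=lu:
underlying: ufos-ve-una
1. f -> v, k -> g, p -> b, s -> z, t -> d / _ Z: fires at position(s) 4: ufozveuna
2. 0 -> e / C _ C: inserts after position(s) 4: ufozeveuna
3. f -> v, k -> g, p -> b, s -> z, t -> d / V _ V: fires at position(s) 2: uvozeveuna
surface: uvozeveuna

cell POLE=ri, SUR=lu:
underlying: ufos-ve-pe
1. f -> v, k -> g, p -> b, s -> z, t -> d / _ Z: fires at position(s) 4: ufozvepe
2. 0 -> e / C _ C: inserts after position(s) 4: ufozevepe
3. f -> v, k -> g, p -> b, s -> z, t -> d / V _ V: fires at position(s) 2, 8: uvozevebe
surface: uvozevebe

cell POLE=ra, SUR=ki:
underlying: ufos-r-pog
1. f -> v, k -> g, p -> b, s -> z, t -> d / _ Z: no change
2. 0 -> e / C _ C: inserts after position(s) 4, 5: ufoserepog
3. f -> v, k -> g, p -> b, s -> z, t -> d / V _ V: fires at position(s) 2, 4, 8: uvozerebog
surface: uvozerebog

cell POLE=ra, SUR=lu:
underlying: ufos-ve-pog
1. f -> v, k -> g, p -> b, s -> z, t -> d / _ Z: fires at position(s) 4: ufozvepog
2. 0 -> e / C _ C: inserts after position(s) 4: ufozevepog
3. f -> v, k -> g, p -> b, s -> z, t -> d / V _ V: fires at position(s) 2, 8: uvozevebog
surface: uvozevebog
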